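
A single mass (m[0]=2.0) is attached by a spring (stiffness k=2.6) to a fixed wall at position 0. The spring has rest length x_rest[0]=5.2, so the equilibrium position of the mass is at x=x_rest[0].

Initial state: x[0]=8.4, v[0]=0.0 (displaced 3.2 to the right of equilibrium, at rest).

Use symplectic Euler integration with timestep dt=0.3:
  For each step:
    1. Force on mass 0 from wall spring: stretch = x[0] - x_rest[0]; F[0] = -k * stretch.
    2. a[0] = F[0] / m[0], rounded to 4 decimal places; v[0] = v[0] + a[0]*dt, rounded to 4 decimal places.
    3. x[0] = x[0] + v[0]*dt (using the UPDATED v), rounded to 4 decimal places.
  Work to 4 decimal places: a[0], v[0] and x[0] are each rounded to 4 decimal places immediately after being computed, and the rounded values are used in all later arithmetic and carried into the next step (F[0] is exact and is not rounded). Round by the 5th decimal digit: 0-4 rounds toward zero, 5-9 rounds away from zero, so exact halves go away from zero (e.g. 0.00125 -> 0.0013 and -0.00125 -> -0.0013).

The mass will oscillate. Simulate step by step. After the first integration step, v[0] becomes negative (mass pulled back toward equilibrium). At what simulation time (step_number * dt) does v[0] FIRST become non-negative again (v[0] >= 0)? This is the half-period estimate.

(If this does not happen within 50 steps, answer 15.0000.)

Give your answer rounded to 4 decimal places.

Answer: 3.0000

Derivation:
Step 0: x=[8.4000] v=[0.0000]
Step 1: x=[8.0256] v=[-1.2480]
Step 2: x=[7.3206] v=[-2.3500]
Step 3: x=[6.3675] v=[-3.1770]
Step 4: x=[5.2778] v=[-3.6323]
Step 5: x=[4.1790] v=[-3.6626]
Step 6: x=[3.1997] v=[-3.2644]
Step 7: x=[2.4544] v=[-2.4843]
Step 8: x=[2.0304] v=[-1.4135]
Step 9: x=[1.9772] v=[-0.1774]
Step 10: x=[2.3011] v=[1.0795]
First v>=0 after going negative at step 10, time=3.0000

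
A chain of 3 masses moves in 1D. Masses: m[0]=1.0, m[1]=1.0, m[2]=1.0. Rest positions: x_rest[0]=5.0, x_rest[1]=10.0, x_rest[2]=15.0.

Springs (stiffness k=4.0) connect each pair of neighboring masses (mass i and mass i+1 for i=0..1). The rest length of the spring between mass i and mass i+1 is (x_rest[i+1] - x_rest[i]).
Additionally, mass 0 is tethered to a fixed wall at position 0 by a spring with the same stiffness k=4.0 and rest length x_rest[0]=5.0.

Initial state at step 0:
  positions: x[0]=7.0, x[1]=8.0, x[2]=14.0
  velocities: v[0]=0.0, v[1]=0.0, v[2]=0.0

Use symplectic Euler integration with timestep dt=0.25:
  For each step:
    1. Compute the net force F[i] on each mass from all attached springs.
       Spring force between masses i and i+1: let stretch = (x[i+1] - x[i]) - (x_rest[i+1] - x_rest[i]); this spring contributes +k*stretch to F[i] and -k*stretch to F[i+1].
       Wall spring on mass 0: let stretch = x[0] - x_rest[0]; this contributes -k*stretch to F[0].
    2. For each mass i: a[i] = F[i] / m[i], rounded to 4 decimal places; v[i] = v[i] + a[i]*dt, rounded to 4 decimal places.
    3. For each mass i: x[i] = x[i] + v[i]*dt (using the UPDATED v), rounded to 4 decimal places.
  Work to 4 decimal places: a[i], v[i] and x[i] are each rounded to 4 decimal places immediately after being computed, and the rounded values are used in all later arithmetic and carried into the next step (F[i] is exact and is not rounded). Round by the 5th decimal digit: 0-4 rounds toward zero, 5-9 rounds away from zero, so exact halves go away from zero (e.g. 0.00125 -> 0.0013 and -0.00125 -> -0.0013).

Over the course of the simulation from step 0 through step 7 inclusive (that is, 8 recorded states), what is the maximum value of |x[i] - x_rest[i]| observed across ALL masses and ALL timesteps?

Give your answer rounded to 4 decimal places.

Answer: 2.4844

Derivation:
Step 0: x=[7.0000 8.0000 14.0000] v=[0.0000 0.0000 0.0000]
Step 1: x=[5.5000 9.2500 13.7500] v=[-6.0000 5.0000 -1.0000]
Step 2: x=[3.5625 10.6875 13.6250] v=[-7.7500 5.7500 -0.5000]
Step 3: x=[2.5156 11.0781 14.0156] v=[-4.1875 1.5625 1.5625]
Step 4: x=[2.9805 10.0625 14.9219] v=[1.8594 -4.0625 3.6250]
Step 5: x=[4.4707 8.4912 15.8633] v=[5.9609 -6.2851 3.7656]
Step 6: x=[5.8484 7.7578 16.2117] v=[5.5107 -2.9335 1.3935]
Step 7: x=[6.2413 8.6606 15.6966] v=[1.5717 3.6110 -2.0604]
Max displacement = 2.4844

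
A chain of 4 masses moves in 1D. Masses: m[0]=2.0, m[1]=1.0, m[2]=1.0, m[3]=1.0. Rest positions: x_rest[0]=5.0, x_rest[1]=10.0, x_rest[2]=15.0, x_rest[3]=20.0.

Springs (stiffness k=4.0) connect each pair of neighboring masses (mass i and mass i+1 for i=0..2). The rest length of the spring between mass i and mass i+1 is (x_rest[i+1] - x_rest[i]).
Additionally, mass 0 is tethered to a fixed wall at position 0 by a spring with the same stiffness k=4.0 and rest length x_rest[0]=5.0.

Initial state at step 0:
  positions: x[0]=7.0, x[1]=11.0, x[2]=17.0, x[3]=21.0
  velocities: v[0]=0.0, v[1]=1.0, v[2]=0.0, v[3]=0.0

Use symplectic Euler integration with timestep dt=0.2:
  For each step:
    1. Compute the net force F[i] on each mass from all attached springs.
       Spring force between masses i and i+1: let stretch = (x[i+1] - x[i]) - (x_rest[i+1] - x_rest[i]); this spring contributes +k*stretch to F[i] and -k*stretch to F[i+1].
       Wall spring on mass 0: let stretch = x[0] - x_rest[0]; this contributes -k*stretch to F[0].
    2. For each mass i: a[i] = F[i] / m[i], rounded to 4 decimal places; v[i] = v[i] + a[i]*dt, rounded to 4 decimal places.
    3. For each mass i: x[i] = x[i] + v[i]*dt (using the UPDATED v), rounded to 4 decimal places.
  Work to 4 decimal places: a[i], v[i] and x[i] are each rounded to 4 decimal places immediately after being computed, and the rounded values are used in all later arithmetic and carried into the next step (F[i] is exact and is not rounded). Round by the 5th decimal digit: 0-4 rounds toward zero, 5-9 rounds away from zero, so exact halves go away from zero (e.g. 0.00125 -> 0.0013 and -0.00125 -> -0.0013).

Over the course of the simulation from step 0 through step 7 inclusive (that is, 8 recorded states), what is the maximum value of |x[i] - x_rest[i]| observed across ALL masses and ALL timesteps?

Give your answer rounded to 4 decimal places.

Answer: 2.4325

Derivation:
Step 0: x=[7.0000 11.0000 17.0000 21.0000] v=[0.0000 1.0000 0.0000 0.0000]
Step 1: x=[6.7600 11.5200 16.6800 21.1600] v=[-1.2000 2.6000 -1.6000 0.8000]
Step 2: x=[6.3600 12.1040 16.2512 21.4032] v=[-2.0000 2.9200 -2.1440 1.2160]
Step 3: x=[5.9107 12.4325 15.9832 21.6221] v=[-2.2464 1.6426 -1.3402 1.0944]
Step 4: x=[5.5103 12.2856 16.0493 21.7388] v=[-2.0020 -0.7343 0.3304 0.5833]
Step 5: x=[5.2111 11.6569 16.4235 21.7451] v=[-1.4960 -3.1436 1.8710 0.0317]
Step 6: x=[5.0107 10.7595 16.8865 21.7000] v=[-1.0021 -4.4870 2.3150 -0.2256]
Step 7: x=[4.8693 9.9226 17.1393 21.6847] v=[-0.7069 -4.1844 1.2642 -0.0764]
Max displacement = 2.4325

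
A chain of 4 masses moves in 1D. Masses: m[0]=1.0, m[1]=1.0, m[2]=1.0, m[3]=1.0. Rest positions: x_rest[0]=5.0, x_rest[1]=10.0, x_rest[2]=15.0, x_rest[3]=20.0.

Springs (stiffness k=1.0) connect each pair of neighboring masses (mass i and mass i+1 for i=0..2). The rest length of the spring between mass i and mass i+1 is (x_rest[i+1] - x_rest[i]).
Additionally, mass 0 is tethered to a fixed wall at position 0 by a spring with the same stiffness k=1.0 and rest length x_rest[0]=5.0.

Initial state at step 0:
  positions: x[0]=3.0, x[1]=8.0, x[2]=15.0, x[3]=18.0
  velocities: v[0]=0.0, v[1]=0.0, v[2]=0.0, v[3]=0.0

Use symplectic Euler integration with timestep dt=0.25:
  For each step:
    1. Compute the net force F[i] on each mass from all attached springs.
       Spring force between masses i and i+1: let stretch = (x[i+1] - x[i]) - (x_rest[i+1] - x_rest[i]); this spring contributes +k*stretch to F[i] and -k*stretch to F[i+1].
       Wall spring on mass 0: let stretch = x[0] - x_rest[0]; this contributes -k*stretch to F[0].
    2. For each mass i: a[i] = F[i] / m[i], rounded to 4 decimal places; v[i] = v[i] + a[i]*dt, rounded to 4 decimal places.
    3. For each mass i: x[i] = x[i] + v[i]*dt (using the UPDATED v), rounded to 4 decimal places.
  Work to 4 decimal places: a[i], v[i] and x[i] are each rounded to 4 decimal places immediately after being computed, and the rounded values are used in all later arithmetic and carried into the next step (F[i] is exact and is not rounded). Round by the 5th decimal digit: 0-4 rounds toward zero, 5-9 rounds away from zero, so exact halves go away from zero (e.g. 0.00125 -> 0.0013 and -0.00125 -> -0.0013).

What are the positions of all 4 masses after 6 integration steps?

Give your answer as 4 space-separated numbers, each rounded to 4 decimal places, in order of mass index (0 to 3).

Answer: 5.0538 9.3824 12.3662 19.3183

Derivation:
Step 0: x=[3.0000 8.0000 15.0000 18.0000] v=[0.0000 0.0000 0.0000 0.0000]
Step 1: x=[3.1250 8.1250 14.7500 18.1250] v=[0.5000 0.5000 -1.0000 0.5000]
Step 2: x=[3.3672 8.3516 14.2969 18.3516] v=[0.9688 0.9063 -1.8125 0.9063]
Step 3: x=[3.7105 8.6382 13.7256 18.6373] v=[1.3731 1.1465 -2.2852 1.1426]
Step 4: x=[4.1299 8.9348 13.1433 18.9285] v=[1.6774 1.1864 -2.3291 1.1647]
Step 5: x=[4.5915 9.1941 12.6596 19.1706] v=[1.8462 1.0373 -1.9349 0.9684]
Step 6: x=[5.0538 9.3824 12.3662 19.3183] v=[1.8490 0.7530 -1.1735 0.5907]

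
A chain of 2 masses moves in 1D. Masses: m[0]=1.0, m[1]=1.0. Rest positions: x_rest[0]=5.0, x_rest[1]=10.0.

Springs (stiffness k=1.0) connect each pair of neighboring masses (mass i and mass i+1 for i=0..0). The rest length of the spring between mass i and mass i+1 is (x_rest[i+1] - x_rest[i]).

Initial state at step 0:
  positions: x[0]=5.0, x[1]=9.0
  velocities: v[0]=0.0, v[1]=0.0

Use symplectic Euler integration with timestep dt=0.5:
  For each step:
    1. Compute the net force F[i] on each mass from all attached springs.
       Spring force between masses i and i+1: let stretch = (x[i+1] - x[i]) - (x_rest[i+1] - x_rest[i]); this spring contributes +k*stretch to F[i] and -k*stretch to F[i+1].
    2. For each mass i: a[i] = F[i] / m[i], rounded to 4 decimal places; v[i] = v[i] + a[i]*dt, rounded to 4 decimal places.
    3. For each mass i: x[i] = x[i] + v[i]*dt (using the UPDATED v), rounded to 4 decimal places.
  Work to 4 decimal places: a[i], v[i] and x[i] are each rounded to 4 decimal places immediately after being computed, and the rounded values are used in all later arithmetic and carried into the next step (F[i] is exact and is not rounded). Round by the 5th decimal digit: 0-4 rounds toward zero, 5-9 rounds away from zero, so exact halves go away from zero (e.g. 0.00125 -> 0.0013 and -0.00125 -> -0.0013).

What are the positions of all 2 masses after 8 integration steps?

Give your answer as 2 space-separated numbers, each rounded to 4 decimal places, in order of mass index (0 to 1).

Answer: 5.0295 8.9707

Derivation:
Step 0: x=[5.0000 9.0000] v=[0.0000 0.0000]
Step 1: x=[4.7500 9.2500] v=[-0.5000 0.5000]
Step 2: x=[4.3750 9.6250] v=[-0.7500 0.7500]
Step 3: x=[4.0625 9.9375] v=[-0.6250 0.6250]
Step 4: x=[3.9688 10.0313] v=[-0.1875 0.1875]
Step 5: x=[4.1407 9.8594] v=[0.3438 -0.3438]
Step 6: x=[4.4923 9.5078] v=[0.7032 -0.7032]
Step 7: x=[4.8478 9.1523] v=[0.7110 -0.7110]
Step 8: x=[5.0295 8.9707] v=[0.3633 -0.3633]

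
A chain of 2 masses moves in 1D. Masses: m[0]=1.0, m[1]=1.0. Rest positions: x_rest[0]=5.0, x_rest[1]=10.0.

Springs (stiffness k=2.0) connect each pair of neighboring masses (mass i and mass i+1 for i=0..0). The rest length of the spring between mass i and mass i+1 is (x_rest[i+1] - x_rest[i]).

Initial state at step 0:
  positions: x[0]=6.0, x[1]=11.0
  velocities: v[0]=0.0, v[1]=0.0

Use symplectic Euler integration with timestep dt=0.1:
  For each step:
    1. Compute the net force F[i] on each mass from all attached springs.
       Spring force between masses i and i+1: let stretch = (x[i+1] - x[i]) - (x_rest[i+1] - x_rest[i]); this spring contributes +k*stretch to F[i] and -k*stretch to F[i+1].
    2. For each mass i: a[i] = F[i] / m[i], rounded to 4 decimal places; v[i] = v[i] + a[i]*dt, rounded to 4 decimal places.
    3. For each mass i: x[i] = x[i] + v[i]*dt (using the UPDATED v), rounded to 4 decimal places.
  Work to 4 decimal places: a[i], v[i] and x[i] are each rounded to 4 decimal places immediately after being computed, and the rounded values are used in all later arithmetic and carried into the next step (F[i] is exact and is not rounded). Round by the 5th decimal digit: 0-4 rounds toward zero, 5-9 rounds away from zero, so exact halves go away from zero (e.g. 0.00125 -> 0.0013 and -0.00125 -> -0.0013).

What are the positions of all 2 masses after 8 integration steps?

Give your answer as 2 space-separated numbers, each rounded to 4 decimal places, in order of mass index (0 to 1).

Answer: 6.0000 11.0000

Derivation:
Step 0: x=[6.0000 11.0000] v=[0.0000 0.0000]
Step 1: x=[6.0000 11.0000] v=[0.0000 0.0000]
Step 2: x=[6.0000 11.0000] v=[0.0000 0.0000]
Step 3: x=[6.0000 11.0000] v=[0.0000 0.0000]
Step 4: x=[6.0000 11.0000] v=[0.0000 0.0000]
Step 5: x=[6.0000 11.0000] v=[0.0000 0.0000]
Step 6: x=[6.0000 11.0000] v=[0.0000 0.0000]
Step 7: x=[6.0000 11.0000] v=[0.0000 0.0000]
Step 8: x=[6.0000 11.0000] v=[0.0000 0.0000]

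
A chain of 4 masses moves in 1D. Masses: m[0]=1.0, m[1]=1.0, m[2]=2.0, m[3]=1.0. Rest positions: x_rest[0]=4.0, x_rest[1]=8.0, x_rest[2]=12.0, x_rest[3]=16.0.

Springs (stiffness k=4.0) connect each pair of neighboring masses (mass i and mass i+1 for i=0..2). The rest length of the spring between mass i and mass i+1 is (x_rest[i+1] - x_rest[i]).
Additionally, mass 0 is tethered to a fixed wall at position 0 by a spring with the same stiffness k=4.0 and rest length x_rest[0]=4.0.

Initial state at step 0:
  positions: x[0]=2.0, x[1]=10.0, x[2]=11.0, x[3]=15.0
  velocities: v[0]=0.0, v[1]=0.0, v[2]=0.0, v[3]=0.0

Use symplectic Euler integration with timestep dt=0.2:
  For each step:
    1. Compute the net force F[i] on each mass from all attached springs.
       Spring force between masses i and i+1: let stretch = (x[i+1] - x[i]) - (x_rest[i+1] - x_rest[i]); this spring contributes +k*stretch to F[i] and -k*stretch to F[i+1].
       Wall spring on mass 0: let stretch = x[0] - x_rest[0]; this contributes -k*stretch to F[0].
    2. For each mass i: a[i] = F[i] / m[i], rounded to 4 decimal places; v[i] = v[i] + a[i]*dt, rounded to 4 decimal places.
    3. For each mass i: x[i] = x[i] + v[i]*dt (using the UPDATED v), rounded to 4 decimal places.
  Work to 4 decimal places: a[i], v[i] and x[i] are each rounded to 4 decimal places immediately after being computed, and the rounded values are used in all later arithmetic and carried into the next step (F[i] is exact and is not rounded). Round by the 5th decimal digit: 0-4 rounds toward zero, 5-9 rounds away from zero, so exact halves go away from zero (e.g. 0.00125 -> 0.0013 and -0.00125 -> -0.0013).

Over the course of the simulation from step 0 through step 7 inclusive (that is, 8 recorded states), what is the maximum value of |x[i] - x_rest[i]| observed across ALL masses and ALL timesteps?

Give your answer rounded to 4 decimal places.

Step 0: x=[2.0000 10.0000 11.0000 15.0000] v=[0.0000 0.0000 0.0000 0.0000]
Step 1: x=[2.9600 8.8800 11.2400 15.0000] v=[4.8000 -5.6000 1.2000 0.0000]
Step 2: x=[4.3936 7.1904 11.5920 15.0384] v=[7.1680 -8.4480 1.7600 0.1920]
Step 3: x=[5.5717 5.7576 11.8676 15.1654] v=[5.8906 -7.1642 1.3779 0.6349]
Step 4: x=[5.8881 5.2726 11.9182 15.4047] v=[1.5820 -2.4249 0.2530 1.1967]
Step 5: x=[5.1639 5.9494 11.7161 15.7262] v=[-3.6209 3.3840 -1.0106 1.6075]
Step 6: x=[3.7392 7.4232 11.3735 16.0461] v=[-7.1236 7.3690 -1.7132 1.5994]
Step 7: x=[2.3056 8.9396 11.0886 16.2584] v=[-7.1678 7.5820 -1.4243 1.0613]
Max displacement = 2.7274

Answer: 2.7274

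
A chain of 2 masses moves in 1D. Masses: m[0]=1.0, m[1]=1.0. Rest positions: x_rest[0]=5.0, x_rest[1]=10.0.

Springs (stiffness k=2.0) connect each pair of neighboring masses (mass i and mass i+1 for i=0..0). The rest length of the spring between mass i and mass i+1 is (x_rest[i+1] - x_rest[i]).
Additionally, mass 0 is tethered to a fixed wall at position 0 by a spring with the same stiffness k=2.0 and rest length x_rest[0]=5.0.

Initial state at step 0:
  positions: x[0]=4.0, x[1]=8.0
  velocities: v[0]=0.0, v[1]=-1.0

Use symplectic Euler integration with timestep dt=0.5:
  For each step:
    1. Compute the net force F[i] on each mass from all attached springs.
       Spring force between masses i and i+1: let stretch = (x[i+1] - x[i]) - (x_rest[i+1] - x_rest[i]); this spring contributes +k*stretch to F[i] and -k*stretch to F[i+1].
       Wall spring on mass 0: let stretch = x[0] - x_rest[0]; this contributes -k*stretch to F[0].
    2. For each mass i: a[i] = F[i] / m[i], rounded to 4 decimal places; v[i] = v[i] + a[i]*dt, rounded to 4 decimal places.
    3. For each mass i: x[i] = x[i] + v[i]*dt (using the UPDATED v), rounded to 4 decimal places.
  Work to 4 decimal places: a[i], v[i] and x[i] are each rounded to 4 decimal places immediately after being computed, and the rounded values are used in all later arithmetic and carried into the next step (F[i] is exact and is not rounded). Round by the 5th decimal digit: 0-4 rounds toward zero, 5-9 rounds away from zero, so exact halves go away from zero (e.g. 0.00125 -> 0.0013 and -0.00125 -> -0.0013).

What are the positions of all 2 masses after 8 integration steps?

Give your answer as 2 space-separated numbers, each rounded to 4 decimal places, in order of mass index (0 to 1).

Answer: 5.9844 12.0392

Derivation:
Step 0: x=[4.0000 8.0000] v=[0.0000 -1.0000]
Step 1: x=[4.0000 8.0000] v=[0.0000 0.0000]
Step 2: x=[4.0000 8.5000] v=[0.0000 1.0000]
Step 3: x=[4.2500 9.2500] v=[0.5000 1.5000]
Step 4: x=[4.8750 10.0000] v=[1.2500 1.5000]
Step 5: x=[5.6250 10.6875] v=[1.5000 1.3750]
Step 6: x=[6.0938 11.3438] v=[0.9375 1.3125]
Step 7: x=[6.1407 11.8751] v=[0.0937 1.0625]
Step 8: x=[5.9844 12.0392] v=[-0.3126 0.3281]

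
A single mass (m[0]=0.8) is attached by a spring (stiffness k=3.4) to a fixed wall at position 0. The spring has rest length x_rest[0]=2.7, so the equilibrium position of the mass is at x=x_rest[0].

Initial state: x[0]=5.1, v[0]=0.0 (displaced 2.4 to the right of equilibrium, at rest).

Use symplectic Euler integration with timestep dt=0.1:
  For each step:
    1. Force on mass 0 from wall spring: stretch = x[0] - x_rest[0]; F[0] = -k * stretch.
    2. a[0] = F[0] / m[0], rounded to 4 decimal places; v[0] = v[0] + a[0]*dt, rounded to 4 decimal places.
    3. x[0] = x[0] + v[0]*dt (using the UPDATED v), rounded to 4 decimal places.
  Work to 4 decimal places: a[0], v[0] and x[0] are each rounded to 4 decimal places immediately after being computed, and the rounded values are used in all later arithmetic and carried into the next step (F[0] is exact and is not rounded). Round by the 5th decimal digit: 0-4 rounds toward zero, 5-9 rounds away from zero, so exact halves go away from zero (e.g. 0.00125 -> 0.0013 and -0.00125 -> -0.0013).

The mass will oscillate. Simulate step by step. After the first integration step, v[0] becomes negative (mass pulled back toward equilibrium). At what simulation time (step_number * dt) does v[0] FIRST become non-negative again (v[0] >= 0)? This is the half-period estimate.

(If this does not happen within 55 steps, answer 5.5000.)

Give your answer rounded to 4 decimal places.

Step 0: x=[5.1000] v=[0.0000]
Step 1: x=[4.9980] v=[-1.0200]
Step 2: x=[4.7983] v=[-1.9967]
Step 3: x=[4.5095] v=[-2.8885]
Step 4: x=[4.1438] v=[-3.6575]
Step 5: x=[3.7167] v=[-4.2711]
Step 6: x=[3.2464] v=[-4.7032]
Step 7: x=[2.7529] v=[-4.9354]
Step 8: x=[2.2571] v=[-4.9579]
Step 9: x=[1.7801] v=[-4.7697]
Step 10: x=[1.3422] v=[-4.3787]
Step 11: x=[0.9620] v=[-3.8016]
Step 12: x=[0.6557] v=[-3.0630]
Step 13: x=[0.4363] v=[-2.1942]
Step 14: x=[0.3131] v=[-1.2321]
Step 15: x=[0.2913] v=[-0.2177]
Step 16: x=[0.3719] v=[0.8060]
First v>=0 after going negative at step 16, time=1.6000

Answer: 1.6000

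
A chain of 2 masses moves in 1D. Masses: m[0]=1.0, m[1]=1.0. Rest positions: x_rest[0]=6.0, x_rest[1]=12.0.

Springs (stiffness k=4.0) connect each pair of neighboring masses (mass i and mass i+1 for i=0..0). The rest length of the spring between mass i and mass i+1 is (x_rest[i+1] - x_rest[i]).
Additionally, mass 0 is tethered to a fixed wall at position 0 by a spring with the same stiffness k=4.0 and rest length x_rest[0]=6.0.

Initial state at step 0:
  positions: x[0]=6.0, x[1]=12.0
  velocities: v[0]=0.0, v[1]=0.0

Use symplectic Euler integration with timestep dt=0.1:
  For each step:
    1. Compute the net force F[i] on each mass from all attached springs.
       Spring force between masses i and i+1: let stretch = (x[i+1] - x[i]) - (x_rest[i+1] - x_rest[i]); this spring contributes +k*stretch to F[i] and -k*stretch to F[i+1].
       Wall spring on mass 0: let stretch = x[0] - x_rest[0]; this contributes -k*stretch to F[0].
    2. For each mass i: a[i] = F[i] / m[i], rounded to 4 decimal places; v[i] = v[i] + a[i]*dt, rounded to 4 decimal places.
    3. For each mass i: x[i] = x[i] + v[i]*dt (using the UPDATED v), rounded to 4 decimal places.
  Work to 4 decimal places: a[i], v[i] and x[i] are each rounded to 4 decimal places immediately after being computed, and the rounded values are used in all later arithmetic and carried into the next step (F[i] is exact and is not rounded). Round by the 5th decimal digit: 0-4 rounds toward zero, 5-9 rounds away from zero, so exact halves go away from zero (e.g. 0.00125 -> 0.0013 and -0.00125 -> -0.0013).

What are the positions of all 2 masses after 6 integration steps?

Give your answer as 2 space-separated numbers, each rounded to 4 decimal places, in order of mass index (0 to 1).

Answer: 6.0000 12.0000

Derivation:
Step 0: x=[6.0000 12.0000] v=[0.0000 0.0000]
Step 1: x=[6.0000 12.0000] v=[0.0000 0.0000]
Step 2: x=[6.0000 12.0000] v=[0.0000 0.0000]
Step 3: x=[6.0000 12.0000] v=[0.0000 0.0000]
Step 4: x=[6.0000 12.0000] v=[0.0000 0.0000]
Step 5: x=[6.0000 12.0000] v=[0.0000 0.0000]
Step 6: x=[6.0000 12.0000] v=[0.0000 0.0000]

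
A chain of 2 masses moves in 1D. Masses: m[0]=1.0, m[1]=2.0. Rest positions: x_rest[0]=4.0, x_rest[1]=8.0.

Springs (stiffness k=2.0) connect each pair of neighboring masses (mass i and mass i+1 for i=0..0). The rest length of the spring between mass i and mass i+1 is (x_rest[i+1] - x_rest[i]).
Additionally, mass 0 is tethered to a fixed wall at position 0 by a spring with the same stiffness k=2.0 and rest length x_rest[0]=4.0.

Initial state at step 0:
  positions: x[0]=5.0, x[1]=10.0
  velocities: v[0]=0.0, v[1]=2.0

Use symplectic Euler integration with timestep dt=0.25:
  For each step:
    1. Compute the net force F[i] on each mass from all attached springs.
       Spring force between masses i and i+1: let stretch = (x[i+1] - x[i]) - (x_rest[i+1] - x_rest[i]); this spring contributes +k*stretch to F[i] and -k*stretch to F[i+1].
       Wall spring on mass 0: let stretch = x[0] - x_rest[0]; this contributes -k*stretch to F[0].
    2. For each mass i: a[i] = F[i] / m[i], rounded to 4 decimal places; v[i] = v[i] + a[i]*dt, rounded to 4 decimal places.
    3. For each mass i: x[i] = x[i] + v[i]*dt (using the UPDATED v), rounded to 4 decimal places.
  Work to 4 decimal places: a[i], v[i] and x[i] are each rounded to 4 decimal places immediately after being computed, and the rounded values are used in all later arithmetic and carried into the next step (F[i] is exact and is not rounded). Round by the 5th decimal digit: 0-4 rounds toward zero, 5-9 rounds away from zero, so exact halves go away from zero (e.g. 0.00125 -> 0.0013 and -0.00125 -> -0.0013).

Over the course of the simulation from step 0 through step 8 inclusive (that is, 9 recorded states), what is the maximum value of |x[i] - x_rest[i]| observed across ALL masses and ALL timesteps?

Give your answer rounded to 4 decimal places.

Answer: 3.1663

Derivation:
Step 0: x=[5.0000 10.0000] v=[0.0000 2.0000]
Step 1: x=[5.0000 10.4375] v=[0.0000 1.7500]
Step 2: x=[5.0547 10.7852] v=[0.2188 1.3906]
Step 3: x=[5.1939 11.0247] v=[0.5567 0.9580]
Step 4: x=[5.4127 11.1498] v=[0.8752 0.5003]
Step 5: x=[5.6721 11.1663] v=[1.0374 0.0660]
Step 6: x=[5.9092 11.0894] v=[0.9485 -0.3076]
Step 7: x=[6.0552 10.9387] v=[0.5840 -0.6027]
Step 8: x=[6.0547 10.7328] v=[-0.0019 -0.8236]
Max displacement = 3.1663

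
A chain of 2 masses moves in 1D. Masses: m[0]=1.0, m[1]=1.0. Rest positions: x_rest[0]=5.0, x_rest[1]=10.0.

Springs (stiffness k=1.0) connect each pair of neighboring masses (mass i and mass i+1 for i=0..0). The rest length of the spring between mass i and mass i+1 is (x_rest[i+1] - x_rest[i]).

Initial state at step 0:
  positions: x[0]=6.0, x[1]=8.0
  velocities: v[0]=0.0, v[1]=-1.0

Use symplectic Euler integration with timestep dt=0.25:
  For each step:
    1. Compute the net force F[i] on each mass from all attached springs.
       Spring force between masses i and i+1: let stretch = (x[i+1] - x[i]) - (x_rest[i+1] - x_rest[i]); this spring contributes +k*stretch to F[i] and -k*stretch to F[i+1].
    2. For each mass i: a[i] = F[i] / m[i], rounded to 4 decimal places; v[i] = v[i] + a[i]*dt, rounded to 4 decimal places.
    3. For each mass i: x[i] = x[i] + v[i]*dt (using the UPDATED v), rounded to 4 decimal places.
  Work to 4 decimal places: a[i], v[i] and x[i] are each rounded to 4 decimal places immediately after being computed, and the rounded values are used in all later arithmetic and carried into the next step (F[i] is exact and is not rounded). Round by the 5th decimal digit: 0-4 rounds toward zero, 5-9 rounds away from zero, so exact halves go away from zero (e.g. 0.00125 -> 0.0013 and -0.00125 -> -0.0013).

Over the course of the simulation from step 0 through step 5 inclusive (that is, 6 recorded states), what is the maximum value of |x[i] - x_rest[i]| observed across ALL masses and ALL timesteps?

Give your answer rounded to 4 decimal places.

Step 0: x=[6.0000 8.0000] v=[0.0000 -1.0000]
Step 1: x=[5.8125 7.9375] v=[-0.7500 -0.2500]
Step 2: x=[5.4453 8.0547] v=[-1.4688 0.4688]
Step 3: x=[4.9287 8.3213] v=[-2.0665 1.0665]
Step 4: x=[4.3116 8.6884] v=[-2.4684 1.4684]
Step 5: x=[3.6556 9.0945] v=[-2.6242 1.6242]
Max displacement = 2.0625

Answer: 2.0625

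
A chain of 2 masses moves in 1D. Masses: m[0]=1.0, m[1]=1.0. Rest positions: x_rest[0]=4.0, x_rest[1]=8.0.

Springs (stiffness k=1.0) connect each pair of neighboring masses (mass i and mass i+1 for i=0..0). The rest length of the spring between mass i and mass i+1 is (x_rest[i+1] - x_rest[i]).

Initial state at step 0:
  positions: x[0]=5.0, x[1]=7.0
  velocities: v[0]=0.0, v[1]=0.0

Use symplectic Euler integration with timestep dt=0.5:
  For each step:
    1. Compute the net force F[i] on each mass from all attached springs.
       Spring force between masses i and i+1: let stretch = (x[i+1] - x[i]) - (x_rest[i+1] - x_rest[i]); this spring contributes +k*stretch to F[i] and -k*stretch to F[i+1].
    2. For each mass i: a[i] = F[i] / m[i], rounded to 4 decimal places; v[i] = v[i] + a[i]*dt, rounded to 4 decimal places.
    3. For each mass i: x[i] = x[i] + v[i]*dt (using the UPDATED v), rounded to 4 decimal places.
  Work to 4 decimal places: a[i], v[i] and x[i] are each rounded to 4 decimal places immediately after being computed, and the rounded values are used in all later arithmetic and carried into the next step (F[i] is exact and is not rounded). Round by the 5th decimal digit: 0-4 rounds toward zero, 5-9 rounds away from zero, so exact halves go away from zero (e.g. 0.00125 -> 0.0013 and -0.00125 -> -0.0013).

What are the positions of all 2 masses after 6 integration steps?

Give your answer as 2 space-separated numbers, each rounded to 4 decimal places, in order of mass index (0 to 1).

Step 0: x=[5.0000 7.0000] v=[0.0000 0.0000]
Step 1: x=[4.5000 7.5000] v=[-1.0000 1.0000]
Step 2: x=[3.7500 8.2500] v=[-1.5000 1.5000]
Step 3: x=[3.1250 8.8750] v=[-1.2500 1.2500]
Step 4: x=[2.9375 9.0625] v=[-0.3750 0.3750]
Step 5: x=[3.2813 8.7188] v=[0.6875 -0.6875]
Step 6: x=[3.9845 8.0157] v=[1.4063 -1.4063]

Answer: 3.9845 8.0157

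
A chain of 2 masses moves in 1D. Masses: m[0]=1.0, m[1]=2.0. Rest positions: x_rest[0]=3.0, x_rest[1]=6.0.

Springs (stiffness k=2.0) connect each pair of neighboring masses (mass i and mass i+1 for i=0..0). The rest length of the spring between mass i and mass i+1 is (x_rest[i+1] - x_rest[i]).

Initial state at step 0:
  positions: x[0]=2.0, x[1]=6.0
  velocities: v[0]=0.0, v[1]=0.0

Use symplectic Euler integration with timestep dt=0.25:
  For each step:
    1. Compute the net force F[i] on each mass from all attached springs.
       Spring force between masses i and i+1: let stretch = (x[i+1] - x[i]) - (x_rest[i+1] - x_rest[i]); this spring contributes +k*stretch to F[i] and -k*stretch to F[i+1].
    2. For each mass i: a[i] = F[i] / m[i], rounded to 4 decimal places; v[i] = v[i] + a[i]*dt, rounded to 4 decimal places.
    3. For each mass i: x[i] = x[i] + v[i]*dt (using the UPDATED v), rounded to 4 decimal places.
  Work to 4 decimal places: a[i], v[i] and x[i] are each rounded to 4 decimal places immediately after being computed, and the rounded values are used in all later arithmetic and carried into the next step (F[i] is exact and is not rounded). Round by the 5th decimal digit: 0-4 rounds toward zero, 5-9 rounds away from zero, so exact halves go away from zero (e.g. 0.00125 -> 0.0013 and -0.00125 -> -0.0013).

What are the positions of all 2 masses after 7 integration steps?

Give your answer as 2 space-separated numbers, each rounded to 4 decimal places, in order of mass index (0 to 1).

Answer: 3.3437 5.3283

Derivation:
Step 0: x=[2.0000 6.0000] v=[0.0000 0.0000]
Step 1: x=[2.1250 5.9375] v=[0.5000 -0.2500]
Step 2: x=[2.3516 5.8242] v=[0.9063 -0.4531]
Step 3: x=[2.6373 5.6814] v=[1.1426 -0.5713]
Step 4: x=[2.9285 5.5358] v=[1.1647 -0.5823]
Step 5: x=[3.1706 5.4148] v=[0.9684 -0.4841]
Step 6: x=[3.3182 5.3410] v=[0.5905 -0.2952]
Step 7: x=[3.3437 5.3283] v=[0.1019 -0.0509]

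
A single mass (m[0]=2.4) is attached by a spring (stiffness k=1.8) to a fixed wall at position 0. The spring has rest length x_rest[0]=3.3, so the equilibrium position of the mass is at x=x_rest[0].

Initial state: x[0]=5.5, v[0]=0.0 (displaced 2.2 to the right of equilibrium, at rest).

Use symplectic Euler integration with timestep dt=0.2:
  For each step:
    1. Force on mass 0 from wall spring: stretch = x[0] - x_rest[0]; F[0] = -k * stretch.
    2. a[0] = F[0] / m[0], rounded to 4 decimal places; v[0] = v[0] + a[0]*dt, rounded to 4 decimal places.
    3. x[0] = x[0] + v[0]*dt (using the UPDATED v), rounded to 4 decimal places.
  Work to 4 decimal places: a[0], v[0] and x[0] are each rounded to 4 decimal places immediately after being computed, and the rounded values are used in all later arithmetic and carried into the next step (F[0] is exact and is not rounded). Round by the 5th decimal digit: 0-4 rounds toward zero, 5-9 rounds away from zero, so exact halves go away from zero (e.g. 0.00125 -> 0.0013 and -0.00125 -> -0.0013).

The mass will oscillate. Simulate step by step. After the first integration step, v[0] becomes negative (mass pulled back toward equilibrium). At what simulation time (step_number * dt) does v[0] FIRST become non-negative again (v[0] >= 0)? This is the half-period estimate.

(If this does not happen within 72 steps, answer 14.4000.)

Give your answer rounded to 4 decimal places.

Step 0: x=[5.5000] v=[0.0000]
Step 1: x=[5.4340] v=[-0.3300]
Step 2: x=[5.3040] v=[-0.6501]
Step 3: x=[5.1139] v=[-0.9507]
Step 4: x=[4.8693] v=[-1.2228]
Step 5: x=[4.5777] v=[-1.4582]
Step 6: x=[4.2477] v=[-1.6499]
Step 7: x=[3.8893] v=[-1.7921]
Step 8: x=[3.5132] v=[-1.8805]
Step 9: x=[3.1307] v=[-1.9125]
Step 10: x=[2.7533] v=[-1.8871]
Step 11: x=[2.3923] v=[-1.8051]
Step 12: x=[2.0585] v=[-1.6689]
Step 13: x=[1.7620] v=[-1.4827]
Step 14: x=[1.5116] v=[-1.2520]
Step 15: x=[1.3149] v=[-0.9837]
Step 16: x=[1.1777] v=[-0.6859]
Step 17: x=[1.1042] v=[-0.3676]
Step 18: x=[1.0966] v=[-0.0382]
Step 19: x=[1.1551] v=[0.2923]
First v>=0 after going negative at step 19, time=3.8000

Answer: 3.8000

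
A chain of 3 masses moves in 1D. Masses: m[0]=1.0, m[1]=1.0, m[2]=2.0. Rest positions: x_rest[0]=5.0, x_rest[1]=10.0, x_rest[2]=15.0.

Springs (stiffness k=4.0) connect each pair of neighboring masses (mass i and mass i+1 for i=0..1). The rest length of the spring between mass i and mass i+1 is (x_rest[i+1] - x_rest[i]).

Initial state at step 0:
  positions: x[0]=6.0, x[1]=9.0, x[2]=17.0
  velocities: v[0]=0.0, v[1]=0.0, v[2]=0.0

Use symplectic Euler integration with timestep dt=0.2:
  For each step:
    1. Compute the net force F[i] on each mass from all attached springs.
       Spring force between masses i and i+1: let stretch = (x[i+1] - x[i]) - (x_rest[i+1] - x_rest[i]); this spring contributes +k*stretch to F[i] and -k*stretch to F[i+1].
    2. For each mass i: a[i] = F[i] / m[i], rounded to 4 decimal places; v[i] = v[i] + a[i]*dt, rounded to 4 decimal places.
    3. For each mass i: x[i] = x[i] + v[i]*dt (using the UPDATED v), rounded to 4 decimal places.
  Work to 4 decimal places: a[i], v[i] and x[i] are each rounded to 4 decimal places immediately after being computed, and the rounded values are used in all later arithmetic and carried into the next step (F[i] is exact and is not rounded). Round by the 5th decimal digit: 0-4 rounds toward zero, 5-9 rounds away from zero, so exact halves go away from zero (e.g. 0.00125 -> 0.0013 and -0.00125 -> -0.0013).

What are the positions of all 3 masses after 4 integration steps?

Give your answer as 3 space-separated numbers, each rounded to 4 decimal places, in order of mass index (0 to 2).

Step 0: x=[6.0000 9.0000 17.0000] v=[0.0000 0.0000 0.0000]
Step 1: x=[5.6800 9.8000 16.7600] v=[-1.6000 4.0000 -1.2000]
Step 2: x=[5.2192 11.0544 16.3632] v=[-2.3040 6.2720 -1.9840]
Step 3: x=[4.8920 12.2246 15.9417] v=[-1.6358 5.8509 -2.1075]
Step 4: x=[4.9381 12.8163 15.6228] v=[0.2303 2.9585 -1.5943]

Answer: 4.9381 12.8163 15.6228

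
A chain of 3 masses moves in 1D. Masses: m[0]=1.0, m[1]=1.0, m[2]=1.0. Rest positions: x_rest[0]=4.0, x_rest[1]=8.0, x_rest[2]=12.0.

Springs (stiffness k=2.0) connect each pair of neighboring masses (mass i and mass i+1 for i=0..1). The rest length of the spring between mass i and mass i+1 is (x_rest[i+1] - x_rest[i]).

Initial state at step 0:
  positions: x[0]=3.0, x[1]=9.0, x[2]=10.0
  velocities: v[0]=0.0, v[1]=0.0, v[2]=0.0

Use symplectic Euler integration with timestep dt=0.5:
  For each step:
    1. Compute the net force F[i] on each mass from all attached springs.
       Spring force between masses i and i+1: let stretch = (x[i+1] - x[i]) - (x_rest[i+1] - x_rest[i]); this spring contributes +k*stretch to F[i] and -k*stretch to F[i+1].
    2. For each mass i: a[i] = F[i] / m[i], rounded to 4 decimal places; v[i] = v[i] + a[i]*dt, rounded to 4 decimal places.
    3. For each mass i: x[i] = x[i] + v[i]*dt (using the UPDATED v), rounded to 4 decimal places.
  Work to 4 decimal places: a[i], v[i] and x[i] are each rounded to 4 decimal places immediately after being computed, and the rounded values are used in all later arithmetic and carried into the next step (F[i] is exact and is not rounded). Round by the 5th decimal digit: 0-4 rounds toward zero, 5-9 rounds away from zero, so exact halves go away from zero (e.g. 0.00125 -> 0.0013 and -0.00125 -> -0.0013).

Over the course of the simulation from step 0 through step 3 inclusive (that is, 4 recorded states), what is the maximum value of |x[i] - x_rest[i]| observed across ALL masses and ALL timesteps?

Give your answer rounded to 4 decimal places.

Step 0: x=[3.0000 9.0000 10.0000] v=[0.0000 0.0000 0.0000]
Step 1: x=[4.0000 6.5000 11.5000] v=[2.0000 -5.0000 3.0000]
Step 2: x=[4.2500 5.2500 12.5000] v=[0.5000 -2.5000 2.0000]
Step 3: x=[3.0000 7.1250 11.8750] v=[-2.5000 3.7500 -1.2500]
Max displacement = 2.7500

Answer: 2.7500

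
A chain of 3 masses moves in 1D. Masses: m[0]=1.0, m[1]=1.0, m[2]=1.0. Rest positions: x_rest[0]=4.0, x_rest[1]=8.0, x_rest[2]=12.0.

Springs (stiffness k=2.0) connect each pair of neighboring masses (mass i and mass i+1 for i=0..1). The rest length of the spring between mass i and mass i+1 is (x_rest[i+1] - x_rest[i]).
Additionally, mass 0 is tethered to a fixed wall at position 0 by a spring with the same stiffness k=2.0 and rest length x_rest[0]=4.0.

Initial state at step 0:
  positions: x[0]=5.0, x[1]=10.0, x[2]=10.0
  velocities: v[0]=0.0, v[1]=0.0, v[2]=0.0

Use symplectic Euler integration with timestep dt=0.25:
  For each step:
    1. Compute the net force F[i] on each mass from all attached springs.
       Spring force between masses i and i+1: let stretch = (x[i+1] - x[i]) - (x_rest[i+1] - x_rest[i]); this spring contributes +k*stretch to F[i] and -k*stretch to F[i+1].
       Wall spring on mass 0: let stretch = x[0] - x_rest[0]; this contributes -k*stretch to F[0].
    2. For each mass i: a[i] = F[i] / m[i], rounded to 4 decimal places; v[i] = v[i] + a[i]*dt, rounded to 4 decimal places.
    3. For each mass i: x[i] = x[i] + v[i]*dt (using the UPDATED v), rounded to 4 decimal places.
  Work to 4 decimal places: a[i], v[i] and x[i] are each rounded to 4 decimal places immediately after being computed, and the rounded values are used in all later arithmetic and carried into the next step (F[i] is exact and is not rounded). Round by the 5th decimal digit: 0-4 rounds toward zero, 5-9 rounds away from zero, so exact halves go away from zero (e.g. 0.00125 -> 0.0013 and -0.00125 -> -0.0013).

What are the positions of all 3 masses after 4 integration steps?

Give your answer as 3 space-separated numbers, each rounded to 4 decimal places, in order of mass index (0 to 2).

Step 0: x=[5.0000 10.0000 10.0000] v=[0.0000 0.0000 0.0000]
Step 1: x=[5.0000 9.3750 10.5000] v=[0.0000 -2.5000 2.0000]
Step 2: x=[4.9219 8.3438 11.3594] v=[-0.3125 -4.1250 3.4375]
Step 3: x=[4.6563 7.2618 12.3418] v=[-1.0625 -4.3282 3.9297]
Step 4: x=[4.1343 6.4891 13.1892] v=[-2.0879 -3.0910 3.3897]

Answer: 4.1343 6.4891 13.1892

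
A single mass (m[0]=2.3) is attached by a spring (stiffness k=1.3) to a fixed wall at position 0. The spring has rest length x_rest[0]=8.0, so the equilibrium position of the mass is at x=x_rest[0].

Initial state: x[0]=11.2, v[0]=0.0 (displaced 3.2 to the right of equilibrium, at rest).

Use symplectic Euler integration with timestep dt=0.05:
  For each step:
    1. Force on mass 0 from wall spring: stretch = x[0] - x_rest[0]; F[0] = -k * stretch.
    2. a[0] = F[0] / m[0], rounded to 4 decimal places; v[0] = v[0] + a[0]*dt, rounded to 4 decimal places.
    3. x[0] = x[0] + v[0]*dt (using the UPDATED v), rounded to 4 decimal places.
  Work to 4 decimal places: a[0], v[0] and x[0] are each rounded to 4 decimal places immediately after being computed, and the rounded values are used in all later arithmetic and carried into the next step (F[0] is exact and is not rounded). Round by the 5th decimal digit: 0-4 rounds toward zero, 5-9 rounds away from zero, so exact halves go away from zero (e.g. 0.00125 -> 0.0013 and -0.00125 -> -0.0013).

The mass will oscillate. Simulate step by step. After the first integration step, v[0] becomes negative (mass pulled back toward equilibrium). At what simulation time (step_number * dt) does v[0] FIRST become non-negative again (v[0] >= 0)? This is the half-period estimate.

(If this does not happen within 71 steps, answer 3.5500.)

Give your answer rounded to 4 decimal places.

Answer: 3.5500

Derivation:
Step 0: x=[11.2000] v=[0.0000]
Step 1: x=[11.1955] v=[-0.0904]
Step 2: x=[11.1865] v=[-0.1807]
Step 3: x=[11.1730] v=[-0.2708]
Step 4: x=[11.1550] v=[-0.3605]
Step 5: x=[11.1325] v=[-0.4497]
Step 6: x=[11.1056] v=[-0.5382]
Step 7: x=[11.0743] v=[-0.6260]
Step 8: x=[11.0387] v=[-0.7129]
Step 9: x=[10.9988] v=[-0.7988]
Step 10: x=[10.9546] v=[-0.8836]
Step 11: x=[10.9062] v=[-0.9671]
Step 12: x=[10.8537] v=[-1.0492]
Step 13: x=[10.7972] v=[-1.1299]
Step 14: x=[10.7368] v=[-1.2090]
Step 15: x=[10.6725] v=[-1.2863]
Step 16: x=[10.6044] v=[-1.3618]
Step 17: x=[10.5326] v=[-1.4354]
Step 18: x=[10.4573] v=[-1.5070]
Step 19: x=[10.3785] v=[-1.5764]
Step 20: x=[10.2963] v=[-1.6436]
Step 21: x=[10.2109] v=[-1.7085]
Step 22: x=[10.1224] v=[-1.7710]
Step 23: x=[10.0309] v=[-1.8310]
Step 24: x=[9.9365] v=[-1.8884]
Step 25: x=[9.8393] v=[-1.9431]
Step 26: x=[9.7395] v=[-1.9951]
Step 27: x=[9.6373] v=[-2.0443]
Step 28: x=[9.5328] v=[-2.0906]
Step 29: x=[9.4261] v=[-2.1339]
Step 30: x=[9.3174] v=[-2.1742]
Step 31: x=[9.2068] v=[-2.2114]
Step 32: x=[9.0945] v=[-2.2455]
Step 33: x=[8.9807] v=[-2.2764]
Step 34: x=[8.8655] v=[-2.3041]
Step 35: x=[8.7491] v=[-2.3286]
Step 36: x=[8.6316] v=[-2.3498]
Step 37: x=[8.5132] v=[-2.3677]
Step 38: x=[8.3941] v=[-2.3822]
Step 39: x=[8.2744] v=[-2.3933]
Step 40: x=[8.1543] v=[-2.4011]
Step 41: x=[8.0340] v=[-2.4055]
Step 42: x=[7.9137] v=[-2.4065]
Step 43: x=[7.7935] v=[-2.4041]
Step 44: x=[7.6736] v=[-2.3983]
Step 45: x=[7.5541] v=[-2.3891]
Step 46: x=[7.4353] v=[-2.3765]
Step 47: x=[7.3173] v=[-2.3605]
Step 48: x=[7.2002] v=[-2.3412]
Step 49: x=[7.0843] v=[-2.3186]
Step 50: x=[6.9697] v=[-2.2927]
Step 51: x=[6.8565] v=[-2.2636]
Step 52: x=[6.7449] v=[-2.2313]
Step 53: x=[6.6351] v=[-2.1958]
Step 54: x=[6.5272] v=[-2.1572]
Step 55: x=[6.4214] v=[-2.1156]
Step 56: x=[6.3179] v=[-2.0710]
Step 57: x=[6.2167] v=[-2.0235]
Step 58: x=[6.1180] v=[-1.9731]
Step 59: x=[6.0220] v=[-1.9199]
Step 60: x=[5.9288] v=[-1.8640]
Step 61: x=[5.8385] v=[-1.8055]
Step 62: x=[5.7513] v=[-1.7444]
Step 63: x=[5.6673] v=[-1.6809]
Step 64: x=[5.5866] v=[-1.6150]
Step 65: x=[5.5093] v=[-1.5468]
Step 66: x=[5.4355] v=[-1.4764]
Step 67: x=[5.3653] v=[-1.4039]
Step 68: x=[5.2988] v=[-1.3294]
Step 69: x=[5.2361] v=[-1.2531]
Step 70: x=[5.1774] v=[-1.1750]
Step 71: x=[5.1226] v=[-1.0952]
v[0] did not become non-negative within 71 steps; using fallback time=3.5500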